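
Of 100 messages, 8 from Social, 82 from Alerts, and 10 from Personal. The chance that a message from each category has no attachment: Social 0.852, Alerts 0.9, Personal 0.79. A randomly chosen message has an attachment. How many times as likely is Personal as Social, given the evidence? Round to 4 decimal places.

1.7736

Taking complements, P(attachment | each) = Social 0.148, Alerts 0.1, Personal 0.21.
Unnormalized posteriors (prior × likelihood):
  Social: 0.08 × 0.148 = 0.01184
  Alerts: 0.82 × 0.1 = 0.082
  Personal: 0.1 × 0.21 = 0.021
Sum = 0.11484.
The ratio is 0.021 / 0.01184 (the normalizer cancels) = 1.7736.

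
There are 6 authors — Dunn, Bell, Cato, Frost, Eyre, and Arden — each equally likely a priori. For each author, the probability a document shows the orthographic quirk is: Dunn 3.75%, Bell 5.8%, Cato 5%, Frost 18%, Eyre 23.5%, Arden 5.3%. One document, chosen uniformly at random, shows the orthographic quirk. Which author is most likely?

Since the prior is uniform, the posterior is proportional to the likelihood:
  Dunn: 0.0375
  Bell: 0.058
  Cato: 0.05
  Frost: 0.18
  Eyre: 0.235
  Arden: 0.053
Sum = 0.6135.
Largest term belongs to Eyre, so Eyre is most probable.

Eyre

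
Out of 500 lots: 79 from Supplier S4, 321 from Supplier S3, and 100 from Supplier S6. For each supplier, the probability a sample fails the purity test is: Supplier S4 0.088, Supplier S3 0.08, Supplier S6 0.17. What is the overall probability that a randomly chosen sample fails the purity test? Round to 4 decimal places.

Unnormalized posteriors (prior × likelihood):
  Supplier S4: 0.158 × 0.088 = 0.013904
  Supplier S3: 0.642 × 0.08 = 0.05136
  Supplier S6: 0.2 × 0.17 = 0.034
P(off-spec) = 0.013904 + 0.05136 + 0.034 = 0.099264 → 0.0993.

0.0993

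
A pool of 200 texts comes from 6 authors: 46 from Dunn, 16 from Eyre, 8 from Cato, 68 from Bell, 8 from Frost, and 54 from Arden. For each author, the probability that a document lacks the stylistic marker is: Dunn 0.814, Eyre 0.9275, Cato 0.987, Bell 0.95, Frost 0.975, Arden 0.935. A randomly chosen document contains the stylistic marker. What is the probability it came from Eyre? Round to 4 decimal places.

0.0685

Taking complements, P(marker | each) = Dunn 0.186, Eyre 0.0725, Cato 0.013, Bell 0.05, Frost 0.025, Arden 0.065.
By Bayes' rule, posterior ∝ prior × likelihood:
  Dunn: 0.23 × 0.186 = 0.04278
  Eyre: 0.08 × 0.0725 = 0.0058
  Cato: 0.04 × 0.013 = 0.00052
  Bell: 0.34 × 0.05 = 0.017
  Frost: 0.04 × 0.025 = 0.001
  Arden: 0.27 × 0.065 = 0.01755
Total = 0.08465.
P(Eyre | evidence) = 0.0058 / 0.08465 ≈ 0.0685.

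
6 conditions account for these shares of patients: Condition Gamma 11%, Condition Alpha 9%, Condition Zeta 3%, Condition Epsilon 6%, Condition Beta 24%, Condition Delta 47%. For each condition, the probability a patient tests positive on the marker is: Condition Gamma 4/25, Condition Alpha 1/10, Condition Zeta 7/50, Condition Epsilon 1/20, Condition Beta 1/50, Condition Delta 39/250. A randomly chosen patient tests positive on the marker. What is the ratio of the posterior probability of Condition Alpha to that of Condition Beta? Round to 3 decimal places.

Unnormalized posteriors (prior × likelihood):
  Condition Gamma: 0.11 × 0.16 = 0.0176
  Condition Alpha: 0.09 × 0.1 = 0.009
  Condition Zeta: 0.03 × 0.14 = 0.0042
  Condition Epsilon: 0.06 × 0.05 = 0.003
  Condition Beta: 0.24 × 0.02 = 0.0048
  Condition Delta: 0.47 × 0.156 = 0.07332
Total = 0.11192.
The ratio is 0.009 / 0.0048 (the normalizer cancels) = 1.875.

1.875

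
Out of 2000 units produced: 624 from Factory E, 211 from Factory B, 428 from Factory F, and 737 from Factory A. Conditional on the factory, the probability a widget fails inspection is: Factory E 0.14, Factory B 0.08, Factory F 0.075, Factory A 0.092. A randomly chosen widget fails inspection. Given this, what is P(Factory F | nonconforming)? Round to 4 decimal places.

0.1572

Unnormalized posteriors (prior × likelihood):
  Factory E: 0.312 × 0.14 = 0.04368
  Factory B: 0.1055 × 0.08 = 0.00844
  Factory F: 0.214 × 0.075 = 0.01605
  Factory A: 0.3685 × 0.092 = 0.033902
Total = 0.102072.
P(Factory F | evidence) = 0.01605 / 0.102072 ≈ 0.1572.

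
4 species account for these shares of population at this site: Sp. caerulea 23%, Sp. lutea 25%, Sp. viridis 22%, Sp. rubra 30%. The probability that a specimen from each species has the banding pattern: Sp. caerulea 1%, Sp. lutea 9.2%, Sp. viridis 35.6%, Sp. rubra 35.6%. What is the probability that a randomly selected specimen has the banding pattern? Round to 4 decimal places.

By Bayes' rule, posterior ∝ prior × likelihood:
  Sp. caerulea: 0.23 × 0.01 = 0.0023
  Sp. lutea: 0.25 × 0.092 = 0.023
  Sp. viridis: 0.22 × 0.356 = 0.07832
  Sp. rubra: 0.3 × 0.356 = 0.1068
P(banded) = 0.0023 + 0.023 + 0.07832 + 0.1068 = 0.21042 → 0.2104.

0.2104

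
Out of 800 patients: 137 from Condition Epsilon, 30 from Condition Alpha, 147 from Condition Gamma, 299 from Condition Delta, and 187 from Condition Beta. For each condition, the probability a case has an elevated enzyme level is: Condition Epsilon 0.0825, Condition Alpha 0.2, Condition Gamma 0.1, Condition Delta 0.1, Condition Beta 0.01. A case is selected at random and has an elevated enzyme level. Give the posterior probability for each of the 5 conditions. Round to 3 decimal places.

Prior × likelihood for each hypothesis:
  Condition Epsilon: 0.17125 × 0.0825 = 0.014128125
  Condition Alpha: 0.0375 × 0.2 = 0.0075
  Condition Gamma: 0.18375 × 0.1 = 0.018375
  Condition Delta: 0.37375 × 0.1 = 0.037375
  Condition Beta: 0.23375 × 0.01 = 0.0023375
Normalizing constant = 0.079715625.
P(Condition Epsilon | elevated) = 0.014128125/0.079715625 ≈ 0.177
P(Condition Alpha | elevated) = 0.0075/0.079715625 ≈ 0.094
P(Condition Gamma | elevated) = 0.018375/0.079715625 ≈ 0.231
P(Condition Delta | elevated) = 0.037375/0.079715625 ≈ 0.469
P(Condition Beta | elevated) = 0.0023375/0.079715625 ≈ 0.029

Condition Epsilon 0.177, Condition Alpha 0.094, Condition Gamma 0.231, Condition Delta 0.469, Condition Beta 0.029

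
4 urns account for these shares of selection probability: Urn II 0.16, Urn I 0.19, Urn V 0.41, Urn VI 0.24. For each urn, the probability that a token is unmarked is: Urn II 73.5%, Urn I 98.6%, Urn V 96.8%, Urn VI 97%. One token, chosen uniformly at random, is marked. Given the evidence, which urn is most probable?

Urn II

Taking complements, P(marked | each) = Urn II 0.265, Urn I 0.014, Urn V 0.032, Urn VI 0.03.
Compute prior × likelihood for every hypothesis:
  Urn II: 0.16 × 0.265 = 0.0424
  Urn I: 0.19 × 0.014 = 0.00266
  Urn V: 0.41 × 0.032 = 0.01312
  Urn VI: 0.24 × 0.03 = 0.0072
Sum = 0.06538.
Largest term belongs to Urn II, so Urn II is most probable.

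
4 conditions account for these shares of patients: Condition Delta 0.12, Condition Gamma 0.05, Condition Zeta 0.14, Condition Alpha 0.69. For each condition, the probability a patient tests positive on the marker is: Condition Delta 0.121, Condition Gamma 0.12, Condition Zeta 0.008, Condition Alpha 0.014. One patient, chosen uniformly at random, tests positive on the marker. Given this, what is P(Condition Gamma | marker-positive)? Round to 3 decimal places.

Prior × likelihood for each hypothesis:
  Condition Delta: 0.12 × 0.121 = 0.01452
  Condition Gamma: 0.05 × 0.12 = 0.006
  Condition Zeta: 0.14 × 0.008 = 0.00112
  Condition Alpha: 0.69 × 0.014 = 0.00966
Normalizing constant = 0.0313.
P(Condition Gamma | evidence) = 0.006 / 0.0313 ≈ 0.192.

0.192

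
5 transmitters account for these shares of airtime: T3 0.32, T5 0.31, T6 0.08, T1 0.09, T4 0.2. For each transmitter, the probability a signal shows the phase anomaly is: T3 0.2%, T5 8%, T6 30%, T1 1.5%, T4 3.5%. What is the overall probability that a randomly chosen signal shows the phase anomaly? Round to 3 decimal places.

Prior × likelihood for each hypothesis:
  T3: 0.32 × 0.002 = 0.00064
  T5: 0.31 × 0.08 = 0.0248
  T6: 0.08 × 0.3 = 0.024
  T1: 0.09 × 0.015 = 0.00135
  T4: 0.2 × 0.035 = 0.007
P(anomaly) = 0.00064 + 0.0248 + 0.024 + 0.00135 + 0.007 = 0.05779 → 0.058.

0.058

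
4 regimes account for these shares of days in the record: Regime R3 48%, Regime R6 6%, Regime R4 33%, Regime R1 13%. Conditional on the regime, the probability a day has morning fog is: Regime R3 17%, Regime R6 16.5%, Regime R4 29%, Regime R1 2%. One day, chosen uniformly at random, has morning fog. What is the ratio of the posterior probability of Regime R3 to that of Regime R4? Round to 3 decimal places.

0.853

By Bayes' rule, posterior ∝ prior × likelihood:
  Regime R3: 0.48 × 0.17 = 0.0816
  Regime R6: 0.06 × 0.165 = 0.0099
  Regime R4: 0.33 × 0.29 = 0.0957
  Regime R1: 0.13 × 0.02 = 0.0026
Total = 0.1898.
The ratio is 0.0816 / 0.0957 (the normalizer cancels) = 0.853.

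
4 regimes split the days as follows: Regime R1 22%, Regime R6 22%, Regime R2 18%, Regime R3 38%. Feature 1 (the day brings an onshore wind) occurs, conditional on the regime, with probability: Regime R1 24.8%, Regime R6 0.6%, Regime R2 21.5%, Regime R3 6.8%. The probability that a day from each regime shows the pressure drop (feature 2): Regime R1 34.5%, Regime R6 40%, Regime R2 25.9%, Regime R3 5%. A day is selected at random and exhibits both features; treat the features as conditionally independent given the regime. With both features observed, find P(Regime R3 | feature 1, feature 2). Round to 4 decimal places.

0.0421

Compute prior × likelihood for every hypothesis:
  Regime R1: 0.22 × 0.248 × 0.345 = 0.0188232
  Regime R6: 0.22 × 0.006 × 0.4 = 0.000528
  Regime R2: 0.18 × 0.215 × 0.259 = 0.0100233
  Regime R3: 0.38 × 0.068 × 0.05 = 0.001292
Total = 0.0306665.
P(Regime R3 | evidence) = 0.001292 / 0.0306665 ≈ 0.0421.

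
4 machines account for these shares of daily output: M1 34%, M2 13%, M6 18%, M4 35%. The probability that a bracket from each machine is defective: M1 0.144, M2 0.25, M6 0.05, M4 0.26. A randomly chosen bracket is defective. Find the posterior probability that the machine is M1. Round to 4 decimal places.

Unnormalized posteriors (prior × likelihood):
  M1: 0.34 × 0.144 = 0.04896
  M2: 0.13 × 0.25 = 0.0325
  M6: 0.18 × 0.05 = 0.009
  M4: 0.35 × 0.26 = 0.091
Normalizing constant = 0.18146.
P(M1 | evidence) = 0.04896 / 0.18146 ≈ 0.2698.

0.2698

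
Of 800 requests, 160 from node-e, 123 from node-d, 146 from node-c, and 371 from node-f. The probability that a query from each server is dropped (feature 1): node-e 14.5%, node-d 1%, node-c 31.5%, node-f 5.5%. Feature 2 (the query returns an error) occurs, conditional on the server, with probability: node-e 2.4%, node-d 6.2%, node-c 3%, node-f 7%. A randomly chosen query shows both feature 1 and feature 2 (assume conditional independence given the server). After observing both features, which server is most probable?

Unnormalized posteriors (prior × likelihood):
  node-e: 0.2 × 0.145 × 0.024 = 0.000696
  node-d: 0.15375 × 0.01 × 0.062 = 0.000095325
  node-c: 0.1825 × 0.315 × 0.03 = 0.001724625
  node-f: 0.46375 × 0.055 × 0.07 = 0.0017854375
Total = 0.0043013875.
Largest term belongs to node-f, so node-f is most probable.

node-f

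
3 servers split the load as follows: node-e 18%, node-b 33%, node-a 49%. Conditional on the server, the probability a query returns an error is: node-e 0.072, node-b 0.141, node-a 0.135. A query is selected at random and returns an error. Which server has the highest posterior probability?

node-a

By Bayes' rule, posterior ∝ prior × likelihood:
  node-e: 0.18 × 0.072 = 0.01296
  node-b: 0.33 × 0.141 = 0.04653
  node-a: 0.49 × 0.135 = 0.06615
Total = 0.12564.
Largest term belongs to node-a, so node-a is most probable.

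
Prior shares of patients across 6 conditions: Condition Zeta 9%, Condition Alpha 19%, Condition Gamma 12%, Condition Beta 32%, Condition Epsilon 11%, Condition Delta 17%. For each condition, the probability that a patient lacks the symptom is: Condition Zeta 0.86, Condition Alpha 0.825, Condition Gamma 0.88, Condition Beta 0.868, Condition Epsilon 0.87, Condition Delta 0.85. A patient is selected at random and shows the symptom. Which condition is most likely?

Taking complements, P(symptomatic | each) = Condition Zeta 0.14, Condition Alpha 0.175, Condition Gamma 0.12, Condition Beta 0.132, Condition Epsilon 0.13, Condition Delta 0.15.
Prior × likelihood for each hypothesis:
  Condition Zeta: 0.09 × 0.14 = 0.0126
  Condition Alpha: 0.19 × 0.175 = 0.03325
  Condition Gamma: 0.12 × 0.12 = 0.0144
  Condition Beta: 0.32 × 0.132 = 0.04224
  Condition Epsilon: 0.11 × 0.13 = 0.0143
  Condition Delta: 0.17 × 0.15 = 0.0255
Sum = 0.14229.
Largest term belongs to Condition Beta, so Condition Beta is most probable.

Condition Beta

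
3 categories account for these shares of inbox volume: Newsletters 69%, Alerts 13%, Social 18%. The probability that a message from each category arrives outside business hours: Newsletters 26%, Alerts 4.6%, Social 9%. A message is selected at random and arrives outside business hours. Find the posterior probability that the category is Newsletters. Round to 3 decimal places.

Compute prior × likelihood for every hypothesis:
  Newsletters: 0.69 × 0.26 = 0.1794
  Alerts: 0.13 × 0.046 = 0.00598
  Social: 0.18 × 0.09 = 0.0162
Normalizing constant = 0.20158.
P(Newsletters | evidence) = 0.1794 / 0.20158 ≈ 0.890.

0.890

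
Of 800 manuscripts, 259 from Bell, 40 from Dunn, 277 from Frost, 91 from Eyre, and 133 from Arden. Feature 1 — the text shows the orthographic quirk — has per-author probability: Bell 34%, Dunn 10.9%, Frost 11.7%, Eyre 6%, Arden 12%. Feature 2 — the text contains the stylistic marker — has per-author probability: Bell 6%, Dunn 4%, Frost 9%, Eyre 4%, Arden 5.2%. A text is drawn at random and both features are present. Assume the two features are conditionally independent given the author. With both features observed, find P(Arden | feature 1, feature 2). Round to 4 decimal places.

0.0881

Unnormalized posteriors (prior × likelihood):
  Bell: 0.32375 × 0.34 × 0.06 = 0.0066045
  Dunn: 0.05 × 0.109 × 0.04 = 0.000218
  Frost: 0.34625 × 0.117 × 0.09 = 0.0036460125
  Eyre: 0.11375 × 0.06 × 0.04 = 0.000273
  Arden: 0.16625 × 0.12 × 0.052 = 0.0010374
Normalizing constant = 0.0117789125.
P(Arden | evidence) = 0.0010374 / 0.0117789125 ≈ 0.0881.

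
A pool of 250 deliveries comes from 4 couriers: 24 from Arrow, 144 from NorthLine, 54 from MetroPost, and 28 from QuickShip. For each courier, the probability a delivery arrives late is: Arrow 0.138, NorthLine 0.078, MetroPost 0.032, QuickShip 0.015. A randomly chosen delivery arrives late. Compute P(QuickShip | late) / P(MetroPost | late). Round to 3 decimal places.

Compute prior × likelihood for every hypothesis:
  Arrow: 0.096 × 0.138 = 0.013248
  NorthLine: 0.576 × 0.078 = 0.044928
  MetroPost: 0.216 × 0.032 = 0.006912
  QuickShip: 0.112 × 0.015 = 0.00168
Sum = 0.066768.
The ratio is 0.00168 / 0.006912 (the normalizer cancels) = 0.243.

0.243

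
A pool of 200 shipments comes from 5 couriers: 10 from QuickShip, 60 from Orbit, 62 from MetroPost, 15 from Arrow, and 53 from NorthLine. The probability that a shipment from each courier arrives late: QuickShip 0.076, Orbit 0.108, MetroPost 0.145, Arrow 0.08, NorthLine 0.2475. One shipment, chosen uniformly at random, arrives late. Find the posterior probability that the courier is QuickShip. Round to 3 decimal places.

Unnormalized posteriors (prior × likelihood):
  QuickShip: 0.05 × 0.076 = 0.0038
  Orbit: 0.3 × 0.108 = 0.0324
  MetroPost: 0.31 × 0.145 = 0.04495
  Arrow: 0.075 × 0.08 = 0.006
  NorthLine: 0.265 × 0.2475 = 0.0655875
Normalizing constant = 0.1527375.
P(QuickShip | evidence) = 0.0038 / 0.1527375 ≈ 0.025.

0.025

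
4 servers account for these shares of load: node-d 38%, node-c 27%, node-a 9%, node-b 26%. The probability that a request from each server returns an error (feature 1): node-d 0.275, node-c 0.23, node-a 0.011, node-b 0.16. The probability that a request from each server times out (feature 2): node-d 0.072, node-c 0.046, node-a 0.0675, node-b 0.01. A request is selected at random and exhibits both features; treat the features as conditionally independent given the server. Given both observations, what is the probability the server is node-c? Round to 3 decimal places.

0.263

By Bayes' rule, posterior ∝ prior × likelihood:
  node-d: 0.38 × 0.275 × 0.072 = 0.007524
  node-c: 0.27 × 0.23 × 0.046 = 0.0028566
  node-a: 0.09 × 0.011 × 0.0675 = 0.000066825
  node-b: 0.26 × 0.16 × 0.01 = 0.000416
Sum = 0.010863425.
P(node-c | evidence) = 0.0028566 / 0.010863425 ≈ 0.263.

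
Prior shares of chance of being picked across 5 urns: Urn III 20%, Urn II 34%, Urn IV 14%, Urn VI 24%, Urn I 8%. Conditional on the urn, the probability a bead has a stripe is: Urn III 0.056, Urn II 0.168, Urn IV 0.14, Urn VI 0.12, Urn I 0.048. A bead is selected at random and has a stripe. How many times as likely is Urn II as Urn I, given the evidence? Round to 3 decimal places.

14.875

Unnormalized posteriors (prior × likelihood):
  Urn III: 0.2 × 0.056 = 0.0112
  Urn II: 0.34 × 0.168 = 0.05712
  Urn IV: 0.14 × 0.14 = 0.0196
  Urn VI: 0.24 × 0.12 = 0.0288
  Urn I: 0.08 × 0.048 = 0.00384
Total = 0.12056.
The ratio is 0.05712 / 0.00384 (the normalizer cancels) = 14.875.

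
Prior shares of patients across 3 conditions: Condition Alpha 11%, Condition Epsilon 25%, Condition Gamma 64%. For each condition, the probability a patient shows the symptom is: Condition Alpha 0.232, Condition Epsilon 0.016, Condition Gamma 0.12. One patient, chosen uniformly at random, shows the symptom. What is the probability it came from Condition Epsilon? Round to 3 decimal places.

0.038

Prior × likelihood for each hypothesis:
  Condition Alpha: 0.11 × 0.232 = 0.02552
  Condition Epsilon: 0.25 × 0.016 = 0.004
  Condition Gamma: 0.64 × 0.12 = 0.0768
Total = 0.10632.
P(Condition Epsilon | evidence) = 0.004 / 0.10632 ≈ 0.038.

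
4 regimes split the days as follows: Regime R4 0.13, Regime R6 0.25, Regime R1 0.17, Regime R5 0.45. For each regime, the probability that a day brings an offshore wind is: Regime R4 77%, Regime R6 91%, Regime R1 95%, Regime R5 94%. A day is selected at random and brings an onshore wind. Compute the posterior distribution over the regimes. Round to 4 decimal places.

Regime R4 0.3402, Regime R6 0.2560, Regime R1 0.0967, Regime R5 0.3072

Taking complements, P(onshore | each) = Regime R4 0.23, Regime R6 0.09, Regime R1 0.05, Regime R5 0.06.
Unnormalized posteriors (prior × likelihood):
  Regime R4: 0.13 × 0.23 = 0.0299
  Regime R6: 0.25 × 0.09 = 0.0225
  Regime R1: 0.17 × 0.05 = 0.0085
  Regime R5: 0.45 × 0.06 = 0.027
Sum = 0.0879.
P(Regime R4 | onshore) = 0.0299/0.0879 ≈ 0.3402
P(Regime R6 | onshore) = 0.0225/0.0879 ≈ 0.2560
P(Regime R1 | onshore) = 0.0085/0.0879 ≈ 0.0967
P(Regime R5 | onshore) = 0.027/0.0879 ≈ 0.3072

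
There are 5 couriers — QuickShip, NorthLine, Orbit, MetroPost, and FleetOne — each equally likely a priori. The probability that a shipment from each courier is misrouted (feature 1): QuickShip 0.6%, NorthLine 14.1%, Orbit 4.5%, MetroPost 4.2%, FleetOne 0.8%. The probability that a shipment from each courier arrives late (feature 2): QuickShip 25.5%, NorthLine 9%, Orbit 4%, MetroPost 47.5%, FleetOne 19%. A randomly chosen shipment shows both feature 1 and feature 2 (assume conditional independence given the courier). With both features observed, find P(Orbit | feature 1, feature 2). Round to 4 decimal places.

0.0480

Since the prior is uniform, the posterior is proportional to the likelihood:
  QuickShip: 0.006 × 0.255 = 0.00153
  NorthLine: 0.141 × 0.09 = 0.01269
  Orbit: 0.045 × 0.04 = 0.0018
  MetroPost: 0.042 × 0.475 = 0.01995
  FleetOne: 0.008 × 0.19 = 0.00152
Sum = 0.03749.
P(Orbit | evidence) = 0.0018 / 0.03749 ≈ 0.0480.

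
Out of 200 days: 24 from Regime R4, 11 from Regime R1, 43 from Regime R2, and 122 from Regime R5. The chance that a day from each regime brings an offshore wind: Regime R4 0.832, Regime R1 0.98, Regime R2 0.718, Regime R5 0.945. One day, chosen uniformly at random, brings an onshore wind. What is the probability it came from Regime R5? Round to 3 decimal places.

0.291

Taking complements, P(onshore | each) = Regime R4 0.168, Regime R1 0.02, Regime R2 0.282, Regime R5 0.055.
By Bayes' rule, posterior ∝ prior × likelihood:
  Regime R4: 0.12 × 0.168 = 0.02016
  Regime R1: 0.055 × 0.02 = 0.0011
  Regime R2: 0.215 × 0.282 = 0.06063
  Regime R5: 0.61 × 0.055 = 0.03355
Total = 0.11544.
P(Regime R5 | evidence) = 0.03355 / 0.11544 ≈ 0.291.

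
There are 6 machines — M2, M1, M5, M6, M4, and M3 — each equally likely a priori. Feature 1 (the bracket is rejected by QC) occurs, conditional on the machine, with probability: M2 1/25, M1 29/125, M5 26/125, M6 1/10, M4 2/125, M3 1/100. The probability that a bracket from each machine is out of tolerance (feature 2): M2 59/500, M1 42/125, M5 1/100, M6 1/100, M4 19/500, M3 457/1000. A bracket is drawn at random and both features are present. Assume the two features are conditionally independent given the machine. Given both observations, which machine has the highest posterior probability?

M1

Since the prior is uniform, the posterior is proportional to the likelihood:
  M2: 0.04 × 0.118 = 0.00472
  M1: 0.232 × 0.336 = 0.077952
  M5: 0.208 × 0.01 = 0.00208
  M6: 0.1 × 0.01 = 0.001
  M4: 0.016 × 0.038 = 0.000608
  M3: 0.01 × 0.457 = 0.00457
Total = 0.09093.
Largest term belongs to M1, so M1 is most probable.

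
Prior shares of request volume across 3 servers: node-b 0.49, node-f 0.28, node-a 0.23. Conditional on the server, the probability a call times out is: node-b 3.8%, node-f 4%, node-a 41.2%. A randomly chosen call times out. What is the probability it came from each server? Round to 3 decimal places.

node-b 0.149, node-f 0.090, node-a 0.761

Prior × likelihood for each hypothesis:
  node-b: 0.49 × 0.038 = 0.01862
  node-f: 0.28 × 0.04 = 0.0112
  node-a: 0.23 × 0.412 = 0.09476
Normalizing constant = 0.12458.
P(node-b | timeout) = 0.01862/0.12458 ≈ 0.149
P(node-f | timeout) = 0.0112/0.12458 ≈ 0.090
P(node-a | timeout) = 0.09476/0.12458 ≈ 0.761
(Check: 0.149+0.090+0.761 = 1.000.)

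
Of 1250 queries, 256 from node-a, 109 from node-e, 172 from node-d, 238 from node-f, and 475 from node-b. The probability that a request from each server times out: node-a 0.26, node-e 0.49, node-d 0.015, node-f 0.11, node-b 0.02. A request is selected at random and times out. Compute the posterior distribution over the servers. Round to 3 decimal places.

By Bayes' rule, posterior ∝ prior × likelihood:
  node-a: 0.2048 × 0.26 = 0.053248
  node-e: 0.0872 × 0.49 = 0.042728
  node-d: 0.1376 × 0.015 = 0.002064
  node-f: 0.1904 × 0.11 = 0.020944
  node-b: 0.38 × 0.02 = 0.0076
Total = 0.126584.
P(node-a | timeout) = 0.053248/0.126584 ≈ 0.421
P(node-e | timeout) = 0.042728/0.126584 ≈ 0.338
P(node-d | timeout) = 0.002064/0.126584 ≈ 0.016
P(node-f | timeout) = 0.020944/0.126584 ≈ 0.165
P(node-b | timeout) = 0.0076/0.126584 ≈ 0.060
(Check: 0.421+0.338+0.016+0.165+0.060 = 1.000.)

node-a 0.421, node-e 0.338, node-d 0.016, node-f 0.165, node-b 0.060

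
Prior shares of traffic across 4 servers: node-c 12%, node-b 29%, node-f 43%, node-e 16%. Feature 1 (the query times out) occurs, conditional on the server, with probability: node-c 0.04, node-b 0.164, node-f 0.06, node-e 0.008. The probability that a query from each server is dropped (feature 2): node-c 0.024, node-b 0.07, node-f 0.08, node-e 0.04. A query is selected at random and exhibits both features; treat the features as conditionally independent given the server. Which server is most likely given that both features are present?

node-b

Prior × likelihood for each hypothesis:
  node-c: 0.12 × 0.04 × 0.024 = 0.0001152
  node-b: 0.29 × 0.164 × 0.07 = 0.0033292
  node-f: 0.43 × 0.06 × 0.08 = 0.002064
  node-e: 0.16 × 0.008 × 0.04 = 0.0000512
Total = 0.0055596.
Largest term belongs to node-b, so node-b is most probable.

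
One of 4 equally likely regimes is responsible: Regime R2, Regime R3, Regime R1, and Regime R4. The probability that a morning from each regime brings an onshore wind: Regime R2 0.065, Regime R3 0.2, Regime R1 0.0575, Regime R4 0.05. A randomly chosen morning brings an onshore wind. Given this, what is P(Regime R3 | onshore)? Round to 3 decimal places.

0.537

With a uniform prior (1/4 each), posterior ∝ likelihood:
  Regime R2: 0.065
  Regime R3: 0.2
  Regime R1: 0.0575
  Regime R4: 0.05
Total = 0.3725.
P(Regime R3 | evidence) = 0.2 / 0.3725 ≈ 0.537.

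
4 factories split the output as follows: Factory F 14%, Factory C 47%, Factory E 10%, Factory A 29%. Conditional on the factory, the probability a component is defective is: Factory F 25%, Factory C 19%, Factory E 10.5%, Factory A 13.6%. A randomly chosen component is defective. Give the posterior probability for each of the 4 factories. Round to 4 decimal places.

Compute prior × likelihood for every hypothesis:
  Factory F: 0.14 × 0.25 = 0.035
  Factory C: 0.47 × 0.19 = 0.0893
  Factory E: 0.1 × 0.105 = 0.0105
  Factory A: 0.29 × 0.136 = 0.03944
Sum = 0.17424.
P(Factory F | defective) = 0.035/0.17424 ≈ 0.2009
P(Factory C | defective) = 0.0893/0.17424 ≈ 0.5125
P(Factory E | defective) = 0.0105/0.17424 ≈ 0.0603
P(Factory A | defective) = 0.03944/0.17424 ≈ 0.2264

Factory F 0.2009, Factory C 0.5125, Factory E 0.0603, Factory A 0.2264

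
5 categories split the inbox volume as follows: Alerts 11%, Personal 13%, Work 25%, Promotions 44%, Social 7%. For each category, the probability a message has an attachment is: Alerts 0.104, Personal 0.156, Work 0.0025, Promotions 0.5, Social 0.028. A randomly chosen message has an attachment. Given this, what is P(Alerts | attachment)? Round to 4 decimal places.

Prior × likelihood for each hypothesis:
  Alerts: 0.11 × 0.104 = 0.01144
  Personal: 0.13 × 0.156 = 0.02028
  Work: 0.25 × 0.0025 = 0.000625
  Promotions: 0.44 × 0.5 = 0.22
  Social: 0.07 × 0.028 = 0.00196
Total = 0.254305.
P(Alerts | evidence) = 0.01144 / 0.254305 ≈ 0.0450.

0.0450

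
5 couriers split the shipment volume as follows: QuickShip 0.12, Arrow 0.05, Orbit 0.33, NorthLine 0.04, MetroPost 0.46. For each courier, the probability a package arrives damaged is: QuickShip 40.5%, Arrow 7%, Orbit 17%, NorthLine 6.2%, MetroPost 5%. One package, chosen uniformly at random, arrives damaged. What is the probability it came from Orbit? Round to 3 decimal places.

Compute prior × likelihood for every hypothesis:
  QuickShip: 0.12 × 0.405 = 0.0486
  Arrow: 0.05 × 0.07 = 0.0035
  Orbit: 0.33 × 0.17 = 0.0561
  NorthLine: 0.04 × 0.062 = 0.00248
  MetroPost: 0.46 × 0.05 = 0.023
Total = 0.13368.
P(Orbit | evidence) = 0.0561 / 0.13368 ≈ 0.420.

0.420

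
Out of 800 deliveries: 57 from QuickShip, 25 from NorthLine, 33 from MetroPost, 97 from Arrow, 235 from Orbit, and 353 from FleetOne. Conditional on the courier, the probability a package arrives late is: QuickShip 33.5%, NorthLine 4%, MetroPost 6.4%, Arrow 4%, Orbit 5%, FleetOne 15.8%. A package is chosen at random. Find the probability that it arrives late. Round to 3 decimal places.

By Bayes' rule, posterior ∝ prior × likelihood:
  QuickShip: 0.07125 × 0.335 = 0.02386875
  NorthLine: 0.03125 × 0.04 = 0.00125
  MetroPost: 0.04125 × 0.064 = 0.00264
  Arrow: 0.12125 × 0.04 = 0.00485
  Orbit: 0.29375 × 0.05 = 0.0146875
  FleetOne: 0.44125 × 0.158 = 0.0697175
P(late) = 0.02386875 + 0.00125 + 0.00264 + 0.00485 + 0.0146875 + 0.0697175 = 0.11701375 → 0.117.

0.117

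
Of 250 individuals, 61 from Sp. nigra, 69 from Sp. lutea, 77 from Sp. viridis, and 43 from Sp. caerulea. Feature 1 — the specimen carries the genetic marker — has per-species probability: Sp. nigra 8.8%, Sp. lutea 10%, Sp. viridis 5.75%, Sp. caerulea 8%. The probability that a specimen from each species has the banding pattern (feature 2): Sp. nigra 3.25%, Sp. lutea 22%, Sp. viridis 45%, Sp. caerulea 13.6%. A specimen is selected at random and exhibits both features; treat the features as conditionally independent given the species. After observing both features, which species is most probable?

By Bayes' rule, posterior ∝ prior × likelihood:
  Sp. nigra: 0.244 × 0.088 × 0.0325 = 0.00069784
  Sp. lutea: 0.276 × 0.1 × 0.22 = 0.006072
  Sp. viridis: 0.308 × 0.0575 × 0.45 = 0.0079695
  Sp. caerulea: 0.172 × 0.08 × 0.136 = 0.00187136
Sum = 0.0166107.
Largest term belongs to Sp. viridis, so Sp. viridis is most probable.

Sp. viridis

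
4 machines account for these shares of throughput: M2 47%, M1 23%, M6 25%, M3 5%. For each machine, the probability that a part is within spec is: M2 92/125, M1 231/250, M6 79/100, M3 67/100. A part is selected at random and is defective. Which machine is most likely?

M2

Taking complements, P(defective | each) = M2 0.264, M1 0.076, M6 0.21, M3 0.33.
Unnormalized posteriors (prior × likelihood):
  M2: 0.47 × 0.264 = 0.12408
  M1: 0.23 × 0.076 = 0.01748
  M6: 0.25 × 0.21 = 0.0525
  M3: 0.05 × 0.33 = 0.0165
Normalizing constant = 0.21056.
Largest term belongs to M2, so M2 is most probable.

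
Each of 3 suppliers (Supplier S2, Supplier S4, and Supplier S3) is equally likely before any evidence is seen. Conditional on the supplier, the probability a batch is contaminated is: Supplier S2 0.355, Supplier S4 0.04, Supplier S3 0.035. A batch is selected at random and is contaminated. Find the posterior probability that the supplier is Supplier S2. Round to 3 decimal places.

0.826

Since the prior is uniform, the posterior is proportional to the likelihood:
  Supplier S2: 0.355
  Supplier S4: 0.04
  Supplier S3: 0.035
Normalizing constant = 0.43.
P(Supplier S2 | evidence) = 0.355 / 0.43 ≈ 0.826.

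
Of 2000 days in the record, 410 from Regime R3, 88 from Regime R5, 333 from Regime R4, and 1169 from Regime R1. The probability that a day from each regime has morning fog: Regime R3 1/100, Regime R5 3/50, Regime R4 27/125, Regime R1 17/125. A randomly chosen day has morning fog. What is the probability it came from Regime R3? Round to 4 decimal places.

Compute prior × likelihood for every hypothesis:
  Regime R3: 0.205 × 0.01 = 0.00205
  Regime R5: 0.044 × 0.06 = 0.00264
  Regime R4: 0.1665 × 0.216 = 0.035964
  Regime R1: 0.5845 × 0.136 = 0.079492
Sum = 0.120146.
P(Regime R3 | evidence) = 0.00205 / 0.120146 ≈ 0.0171.

0.0171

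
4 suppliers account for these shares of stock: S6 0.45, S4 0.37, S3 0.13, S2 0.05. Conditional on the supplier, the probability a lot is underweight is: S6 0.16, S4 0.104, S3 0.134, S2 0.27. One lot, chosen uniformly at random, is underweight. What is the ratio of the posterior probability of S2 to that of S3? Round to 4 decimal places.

Compute prior × likelihood for every hypothesis:
  S6: 0.45 × 0.16 = 0.072
  S4: 0.37 × 0.104 = 0.03848
  S3: 0.13 × 0.134 = 0.01742
  S2: 0.05 × 0.27 = 0.0135
Total = 0.1414.
The ratio is 0.0135 / 0.01742 (the normalizer cancels) = 0.7750.

0.7750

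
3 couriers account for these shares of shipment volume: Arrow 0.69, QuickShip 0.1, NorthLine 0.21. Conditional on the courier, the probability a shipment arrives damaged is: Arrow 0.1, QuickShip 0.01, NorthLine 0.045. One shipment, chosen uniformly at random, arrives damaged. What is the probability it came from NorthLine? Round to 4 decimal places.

Unnormalized posteriors (prior × likelihood):
  Arrow: 0.69 × 0.1 = 0.069
  QuickShip: 0.1 × 0.01 = 0.001
  NorthLine: 0.21 × 0.045 = 0.00945
Sum = 0.07945.
P(NorthLine | evidence) = 0.00945 / 0.07945 ≈ 0.1189.

0.1189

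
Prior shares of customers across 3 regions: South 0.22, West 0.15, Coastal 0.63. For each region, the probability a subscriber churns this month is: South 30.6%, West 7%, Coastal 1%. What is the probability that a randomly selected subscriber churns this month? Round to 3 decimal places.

Prior × likelihood for each hypothesis:
  South: 0.22 × 0.306 = 0.06732
  West: 0.15 × 0.07 = 0.0105
  Coastal: 0.63 × 0.01 = 0.0063
P(churn) = 0.06732 + 0.0105 + 0.0063 = 0.08412 → 0.084.

0.084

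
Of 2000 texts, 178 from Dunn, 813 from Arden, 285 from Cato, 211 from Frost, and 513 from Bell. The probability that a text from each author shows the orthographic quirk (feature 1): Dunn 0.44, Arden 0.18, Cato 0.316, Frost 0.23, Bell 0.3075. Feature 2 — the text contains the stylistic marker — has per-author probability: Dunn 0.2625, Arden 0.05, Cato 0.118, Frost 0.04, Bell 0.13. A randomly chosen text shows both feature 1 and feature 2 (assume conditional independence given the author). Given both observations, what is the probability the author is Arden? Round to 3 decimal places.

By Bayes' rule, posterior ∝ prior × likelihood:
  Dunn: 0.089 × 0.44 × 0.2625 = 0.0102795
  Arden: 0.4065 × 0.18 × 0.05 = 0.0036585
  Cato: 0.1425 × 0.316 × 0.118 = 0.00531354
  Frost: 0.1055 × 0.23 × 0.04 = 0.0009706
  Bell: 0.2565 × 0.3075 × 0.13 = 0.0102535875
Total = 0.0304757275.
P(Arden | evidence) = 0.0036585 / 0.0304757275 ≈ 0.120.

0.120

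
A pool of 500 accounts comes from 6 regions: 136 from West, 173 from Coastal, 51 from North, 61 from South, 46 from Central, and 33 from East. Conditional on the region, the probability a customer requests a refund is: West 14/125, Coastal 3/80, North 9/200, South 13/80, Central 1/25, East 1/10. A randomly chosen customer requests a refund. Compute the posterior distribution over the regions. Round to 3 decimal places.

Prior × likelihood for each hypothesis:
  West: 0.272 × 0.112 = 0.030464
  Coastal: 0.346 × 0.0375 = 0.012975
  North: 0.102 × 0.045 = 0.00459
  South: 0.122 × 0.1625 = 0.019825
  Central: 0.092 × 0.04 = 0.00368
  East: 0.066 × 0.1 = 0.0066
Total = 0.078134.
P(West | refund) = 0.030464/0.078134 ≈ 0.390
P(Coastal | refund) = 0.012975/0.078134 ≈ 0.166
P(North | refund) = 0.00459/0.078134 ≈ 0.059
P(South | refund) = 0.019825/0.078134 ≈ 0.254
P(Central | refund) = 0.00368/0.078134 ≈ 0.047
P(East | refund) = 0.0066/0.078134 ≈ 0.084

West 0.390, Coastal 0.166, North 0.059, South 0.254, Central 0.047, East 0.084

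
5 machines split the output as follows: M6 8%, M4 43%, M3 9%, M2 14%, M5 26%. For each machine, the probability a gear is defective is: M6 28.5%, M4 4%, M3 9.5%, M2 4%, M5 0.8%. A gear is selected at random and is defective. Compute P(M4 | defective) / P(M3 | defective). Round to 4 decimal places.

2.0117

Unnormalized posteriors (prior × likelihood):
  M6: 0.08 × 0.285 = 0.0228
  M4: 0.43 × 0.04 = 0.0172
  M3: 0.09 × 0.095 = 0.00855
  M2: 0.14 × 0.04 = 0.0056
  M5: 0.26 × 0.008 = 0.00208
Sum = 0.05623.
The ratio is 0.0172 / 0.00855 (the normalizer cancels) = 2.0117.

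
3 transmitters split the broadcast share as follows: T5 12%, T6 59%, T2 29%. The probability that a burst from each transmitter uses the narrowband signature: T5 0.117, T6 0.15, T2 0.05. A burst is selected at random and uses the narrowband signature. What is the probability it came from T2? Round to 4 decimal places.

Compute prior × likelihood for every hypothesis:
  T5: 0.12 × 0.117 = 0.01404
  T6: 0.59 × 0.15 = 0.0885
  T2: 0.29 × 0.05 = 0.0145
Total = 0.11704.
P(T2 | evidence) = 0.0145 / 0.11704 ≈ 0.1239.

0.1239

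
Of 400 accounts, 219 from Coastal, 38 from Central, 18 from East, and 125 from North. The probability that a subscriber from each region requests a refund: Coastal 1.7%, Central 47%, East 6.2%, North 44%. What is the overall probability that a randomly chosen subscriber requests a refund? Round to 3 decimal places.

0.194

By Bayes' rule, posterior ∝ prior × likelihood:
  Coastal: 0.5475 × 0.017 = 0.0093075
  Central: 0.095 × 0.47 = 0.04465
  East: 0.045 × 0.062 = 0.00279
  North: 0.3125 × 0.44 = 0.1375
P(refund) = 0.0093075 + 0.04465 + 0.00279 + 0.1375 = 0.1942475 → 0.194.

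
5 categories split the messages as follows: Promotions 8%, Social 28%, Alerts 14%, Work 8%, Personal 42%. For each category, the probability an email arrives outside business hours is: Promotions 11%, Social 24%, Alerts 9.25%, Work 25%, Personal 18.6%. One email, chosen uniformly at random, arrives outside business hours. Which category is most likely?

Personal

By Bayes' rule, posterior ∝ prior × likelihood:
  Promotions: 0.08 × 0.11 = 0.0088
  Social: 0.28 × 0.24 = 0.0672
  Alerts: 0.14 × 0.0925 = 0.01295
  Work: 0.08 × 0.25 = 0.02
  Personal: 0.42 × 0.186 = 0.07812
Normalizing constant = 0.18707.
Largest term belongs to Personal, so Personal is most probable.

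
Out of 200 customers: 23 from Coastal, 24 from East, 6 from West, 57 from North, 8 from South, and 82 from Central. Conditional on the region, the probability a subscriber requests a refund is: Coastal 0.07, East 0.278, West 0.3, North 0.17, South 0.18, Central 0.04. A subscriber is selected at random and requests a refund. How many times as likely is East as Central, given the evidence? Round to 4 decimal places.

By Bayes' rule, posterior ∝ prior × likelihood:
  Coastal: 0.115 × 0.07 = 0.00805
  East: 0.12 × 0.278 = 0.03336
  West: 0.03 × 0.3 = 0.009
  North: 0.285 × 0.17 = 0.04845
  South: 0.04 × 0.18 = 0.0072
  Central: 0.41 × 0.04 = 0.0164
Normalizing constant = 0.12246.
The ratio is 0.03336 / 0.0164 (the normalizer cancels) = 2.0341.

2.0341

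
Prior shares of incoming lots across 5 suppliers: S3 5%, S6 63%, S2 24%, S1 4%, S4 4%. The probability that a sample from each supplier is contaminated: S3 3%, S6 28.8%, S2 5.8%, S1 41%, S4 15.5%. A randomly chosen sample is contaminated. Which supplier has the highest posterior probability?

S6

Unnormalized posteriors (prior × likelihood):
  S3: 0.05 × 0.03 = 0.0015
  S6: 0.63 × 0.288 = 0.18144
  S2: 0.24 × 0.058 = 0.01392
  S1: 0.04 × 0.41 = 0.0164
  S4: 0.04 × 0.155 = 0.0062
Sum = 0.21946.
Largest term belongs to S6, so S6 is most probable.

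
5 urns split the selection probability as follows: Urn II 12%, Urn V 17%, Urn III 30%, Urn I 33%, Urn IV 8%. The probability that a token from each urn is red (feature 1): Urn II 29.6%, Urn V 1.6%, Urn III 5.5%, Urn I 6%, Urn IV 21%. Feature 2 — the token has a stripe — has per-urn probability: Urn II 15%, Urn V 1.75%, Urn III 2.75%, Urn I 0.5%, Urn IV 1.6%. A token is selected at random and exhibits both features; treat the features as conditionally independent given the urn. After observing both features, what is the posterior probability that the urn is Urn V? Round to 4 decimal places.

0.0077

Unnormalized posteriors (prior × likelihood):
  Urn II: 0.12 × 0.296 × 0.15 = 0.005328
  Urn V: 0.17 × 0.016 × 0.0175 = 0.0000476
  Urn III: 0.3 × 0.055 × 0.0275 = 0.00045375
  Urn I: 0.33 × 0.06 × 0.005 = 0.000099
  Urn IV: 0.08 × 0.21 × 0.016 = 0.0002688
Normalizing constant = 0.00619715.
P(Urn V | evidence) = 0.0000476 / 0.00619715 ≈ 0.0077.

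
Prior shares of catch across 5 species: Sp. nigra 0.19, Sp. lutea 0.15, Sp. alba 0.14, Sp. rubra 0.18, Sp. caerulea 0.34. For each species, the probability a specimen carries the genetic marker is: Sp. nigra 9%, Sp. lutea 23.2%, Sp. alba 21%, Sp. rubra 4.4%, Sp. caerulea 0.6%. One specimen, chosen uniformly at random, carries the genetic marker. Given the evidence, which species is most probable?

Sp. lutea

By Bayes' rule, posterior ∝ prior × likelihood:
  Sp. nigra: 0.19 × 0.09 = 0.0171
  Sp. lutea: 0.15 × 0.232 = 0.0348
  Sp. alba: 0.14 × 0.21 = 0.0294
  Sp. rubra: 0.18 × 0.044 = 0.00792
  Sp. caerulea: 0.34 × 0.006 = 0.00204
Sum = 0.09126.
Largest term belongs to Sp. lutea, so Sp. lutea is most probable.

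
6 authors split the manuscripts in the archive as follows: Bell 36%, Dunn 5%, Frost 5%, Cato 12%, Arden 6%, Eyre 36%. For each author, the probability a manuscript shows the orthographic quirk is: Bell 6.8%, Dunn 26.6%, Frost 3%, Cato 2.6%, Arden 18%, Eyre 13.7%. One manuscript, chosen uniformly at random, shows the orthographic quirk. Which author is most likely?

Eyre

Compute prior × likelihood for every hypothesis:
  Bell: 0.36 × 0.068 = 0.02448
  Dunn: 0.05 × 0.266 = 0.0133
  Frost: 0.05 × 0.03 = 0.0015
  Cato: 0.12 × 0.026 = 0.00312
  Arden: 0.06 × 0.18 = 0.0108
  Eyre: 0.36 × 0.137 = 0.04932
Total = 0.10252.
Largest term belongs to Eyre, so Eyre is most probable.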